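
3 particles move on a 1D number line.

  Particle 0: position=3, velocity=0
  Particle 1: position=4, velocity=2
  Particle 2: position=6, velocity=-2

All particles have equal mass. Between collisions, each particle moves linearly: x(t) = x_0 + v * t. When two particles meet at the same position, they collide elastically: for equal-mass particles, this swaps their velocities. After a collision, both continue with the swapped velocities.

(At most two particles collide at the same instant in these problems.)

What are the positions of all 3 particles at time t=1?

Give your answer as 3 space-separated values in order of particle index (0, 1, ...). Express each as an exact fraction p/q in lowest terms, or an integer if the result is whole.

Answer: 3 4 6

Derivation:
Collision at t=1/2: particles 1 and 2 swap velocities; positions: p0=3 p1=5 p2=5; velocities now: v0=0 v1=-2 v2=2
Advance to t=1 (no further collisions before then); velocities: v0=0 v1=-2 v2=2; positions = 3 4 6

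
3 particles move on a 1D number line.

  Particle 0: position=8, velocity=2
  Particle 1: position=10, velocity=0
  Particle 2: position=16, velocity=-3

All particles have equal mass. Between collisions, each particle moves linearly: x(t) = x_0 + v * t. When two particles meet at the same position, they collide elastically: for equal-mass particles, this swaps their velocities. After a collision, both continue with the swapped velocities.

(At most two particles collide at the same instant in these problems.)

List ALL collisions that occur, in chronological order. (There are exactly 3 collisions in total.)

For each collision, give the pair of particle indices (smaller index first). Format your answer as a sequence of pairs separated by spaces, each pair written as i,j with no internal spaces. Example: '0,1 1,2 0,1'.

Collision at t=1: particles 0 and 1 swap velocities; positions: p0=10 p1=10 p2=13; velocities now: v0=0 v1=2 v2=-3
Collision at t=8/5: particles 1 and 2 swap velocities; positions: p0=10 p1=56/5 p2=56/5; velocities now: v0=0 v1=-3 v2=2
Collision at t=2: particles 0 and 1 swap velocities; positions: p0=10 p1=10 p2=12; velocities now: v0=-3 v1=0 v2=2

Answer: 0,1 1,2 0,1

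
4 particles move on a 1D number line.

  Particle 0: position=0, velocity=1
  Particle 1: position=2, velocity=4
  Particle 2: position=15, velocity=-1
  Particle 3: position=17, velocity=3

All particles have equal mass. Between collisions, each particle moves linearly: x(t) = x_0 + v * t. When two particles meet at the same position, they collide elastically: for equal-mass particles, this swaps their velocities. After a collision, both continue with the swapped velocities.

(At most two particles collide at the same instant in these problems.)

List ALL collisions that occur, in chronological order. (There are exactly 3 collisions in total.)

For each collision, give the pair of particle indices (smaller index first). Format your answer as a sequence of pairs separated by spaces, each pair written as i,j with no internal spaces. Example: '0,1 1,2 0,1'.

Answer: 1,2 0,1 2,3

Derivation:
Collision at t=13/5: particles 1 and 2 swap velocities; positions: p0=13/5 p1=62/5 p2=62/5 p3=124/5; velocities now: v0=1 v1=-1 v2=4 v3=3
Collision at t=15/2: particles 0 and 1 swap velocities; positions: p0=15/2 p1=15/2 p2=32 p3=79/2; velocities now: v0=-1 v1=1 v2=4 v3=3
Collision at t=15: particles 2 and 3 swap velocities; positions: p0=0 p1=15 p2=62 p3=62; velocities now: v0=-1 v1=1 v2=3 v3=4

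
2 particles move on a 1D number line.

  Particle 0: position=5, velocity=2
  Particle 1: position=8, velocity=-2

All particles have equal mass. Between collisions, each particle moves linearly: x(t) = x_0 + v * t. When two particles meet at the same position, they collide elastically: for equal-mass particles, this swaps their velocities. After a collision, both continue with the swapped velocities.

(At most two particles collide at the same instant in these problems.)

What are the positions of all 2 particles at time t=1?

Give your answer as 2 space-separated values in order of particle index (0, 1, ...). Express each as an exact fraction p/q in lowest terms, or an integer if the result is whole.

Answer: 6 7

Derivation:
Collision at t=3/4: particles 0 and 1 swap velocities; positions: p0=13/2 p1=13/2; velocities now: v0=-2 v1=2
Advance to t=1 (no further collisions before then); velocities: v0=-2 v1=2; positions = 6 7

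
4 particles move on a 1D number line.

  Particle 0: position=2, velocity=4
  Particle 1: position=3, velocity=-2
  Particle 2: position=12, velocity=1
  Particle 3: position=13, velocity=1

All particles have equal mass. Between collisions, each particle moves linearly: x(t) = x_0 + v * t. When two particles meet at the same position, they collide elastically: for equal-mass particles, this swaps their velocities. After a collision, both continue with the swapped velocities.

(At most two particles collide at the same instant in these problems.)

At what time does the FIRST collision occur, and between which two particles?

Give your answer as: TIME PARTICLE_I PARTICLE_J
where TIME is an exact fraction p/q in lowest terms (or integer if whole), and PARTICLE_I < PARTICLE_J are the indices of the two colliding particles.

Pair (0,1): pos 2,3 vel 4,-2 -> gap=1, closing at 6/unit, collide at t=1/6
Pair (1,2): pos 3,12 vel -2,1 -> not approaching (rel speed -3 <= 0)
Pair (2,3): pos 12,13 vel 1,1 -> not approaching (rel speed 0 <= 0)
Earliest collision: t=1/6 between 0 and 1

Answer: 1/6 0 1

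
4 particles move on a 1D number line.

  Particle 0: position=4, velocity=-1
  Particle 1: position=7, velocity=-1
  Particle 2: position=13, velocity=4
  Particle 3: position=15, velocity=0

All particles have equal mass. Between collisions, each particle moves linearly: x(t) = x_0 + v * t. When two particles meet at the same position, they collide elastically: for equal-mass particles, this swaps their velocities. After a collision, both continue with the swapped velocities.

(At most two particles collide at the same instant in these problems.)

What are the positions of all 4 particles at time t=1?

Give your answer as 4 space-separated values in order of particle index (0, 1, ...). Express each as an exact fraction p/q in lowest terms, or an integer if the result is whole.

Collision at t=1/2: particles 2 and 3 swap velocities; positions: p0=7/2 p1=13/2 p2=15 p3=15; velocities now: v0=-1 v1=-1 v2=0 v3=4
Advance to t=1 (no further collisions before then); velocities: v0=-1 v1=-1 v2=0 v3=4; positions = 3 6 15 17

Answer: 3 6 15 17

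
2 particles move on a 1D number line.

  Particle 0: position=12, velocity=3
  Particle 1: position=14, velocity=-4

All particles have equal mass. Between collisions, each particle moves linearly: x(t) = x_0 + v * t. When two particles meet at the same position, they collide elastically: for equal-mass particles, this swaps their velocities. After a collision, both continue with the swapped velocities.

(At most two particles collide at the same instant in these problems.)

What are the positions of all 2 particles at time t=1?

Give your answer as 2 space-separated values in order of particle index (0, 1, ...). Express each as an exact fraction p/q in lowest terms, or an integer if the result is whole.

Answer: 10 15

Derivation:
Collision at t=2/7: particles 0 and 1 swap velocities; positions: p0=90/7 p1=90/7; velocities now: v0=-4 v1=3
Advance to t=1 (no further collisions before then); velocities: v0=-4 v1=3; positions = 10 15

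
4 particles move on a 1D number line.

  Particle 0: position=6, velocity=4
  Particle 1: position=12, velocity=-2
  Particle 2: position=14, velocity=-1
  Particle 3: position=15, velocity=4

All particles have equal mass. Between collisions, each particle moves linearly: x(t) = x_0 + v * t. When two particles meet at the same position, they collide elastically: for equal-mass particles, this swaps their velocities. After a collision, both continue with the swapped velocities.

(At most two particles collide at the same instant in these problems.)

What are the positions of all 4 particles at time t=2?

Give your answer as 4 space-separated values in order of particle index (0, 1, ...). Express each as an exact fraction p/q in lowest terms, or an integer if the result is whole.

Collision at t=1: particles 0 and 1 swap velocities; positions: p0=10 p1=10 p2=13 p3=19; velocities now: v0=-2 v1=4 v2=-1 v3=4
Collision at t=8/5: particles 1 and 2 swap velocities; positions: p0=44/5 p1=62/5 p2=62/5 p3=107/5; velocities now: v0=-2 v1=-1 v2=4 v3=4
Advance to t=2 (no further collisions before then); velocities: v0=-2 v1=-1 v2=4 v3=4; positions = 8 12 14 23

Answer: 8 12 14 23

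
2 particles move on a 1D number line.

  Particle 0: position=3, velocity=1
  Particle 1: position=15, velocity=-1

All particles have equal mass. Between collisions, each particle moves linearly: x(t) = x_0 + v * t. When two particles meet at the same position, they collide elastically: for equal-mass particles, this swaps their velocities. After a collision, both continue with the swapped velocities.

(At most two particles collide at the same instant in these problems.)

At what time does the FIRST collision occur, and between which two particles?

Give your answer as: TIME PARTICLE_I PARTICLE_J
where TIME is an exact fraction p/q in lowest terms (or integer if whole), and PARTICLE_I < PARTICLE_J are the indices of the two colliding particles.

Answer: 6 0 1

Derivation:
Pair (0,1): pos 3,15 vel 1,-1 -> gap=12, closing at 2/unit, collide at t=6
Earliest collision: t=6 between 0 and 1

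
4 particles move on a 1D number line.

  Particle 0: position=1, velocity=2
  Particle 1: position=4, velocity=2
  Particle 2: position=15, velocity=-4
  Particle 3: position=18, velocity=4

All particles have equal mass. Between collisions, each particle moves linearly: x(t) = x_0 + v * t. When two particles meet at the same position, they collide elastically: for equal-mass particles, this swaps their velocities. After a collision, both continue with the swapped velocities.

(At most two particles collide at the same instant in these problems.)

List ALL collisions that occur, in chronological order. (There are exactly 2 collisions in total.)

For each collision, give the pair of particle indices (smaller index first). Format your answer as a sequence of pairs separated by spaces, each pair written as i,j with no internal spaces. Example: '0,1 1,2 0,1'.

Answer: 1,2 0,1

Derivation:
Collision at t=11/6: particles 1 and 2 swap velocities; positions: p0=14/3 p1=23/3 p2=23/3 p3=76/3; velocities now: v0=2 v1=-4 v2=2 v3=4
Collision at t=7/3: particles 0 and 1 swap velocities; positions: p0=17/3 p1=17/3 p2=26/3 p3=82/3; velocities now: v0=-4 v1=2 v2=2 v3=4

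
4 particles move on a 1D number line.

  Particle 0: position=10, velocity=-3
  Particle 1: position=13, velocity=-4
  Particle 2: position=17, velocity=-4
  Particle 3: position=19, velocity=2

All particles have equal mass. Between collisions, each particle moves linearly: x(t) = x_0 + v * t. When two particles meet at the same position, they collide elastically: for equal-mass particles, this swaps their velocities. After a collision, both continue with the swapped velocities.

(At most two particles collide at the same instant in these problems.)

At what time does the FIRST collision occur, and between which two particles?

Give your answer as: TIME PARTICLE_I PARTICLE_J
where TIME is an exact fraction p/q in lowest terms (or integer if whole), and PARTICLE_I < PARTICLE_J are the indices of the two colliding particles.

Answer: 3 0 1

Derivation:
Pair (0,1): pos 10,13 vel -3,-4 -> gap=3, closing at 1/unit, collide at t=3
Pair (1,2): pos 13,17 vel -4,-4 -> not approaching (rel speed 0 <= 0)
Pair (2,3): pos 17,19 vel -4,2 -> not approaching (rel speed -6 <= 0)
Earliest collision: t=3 between 0 and 1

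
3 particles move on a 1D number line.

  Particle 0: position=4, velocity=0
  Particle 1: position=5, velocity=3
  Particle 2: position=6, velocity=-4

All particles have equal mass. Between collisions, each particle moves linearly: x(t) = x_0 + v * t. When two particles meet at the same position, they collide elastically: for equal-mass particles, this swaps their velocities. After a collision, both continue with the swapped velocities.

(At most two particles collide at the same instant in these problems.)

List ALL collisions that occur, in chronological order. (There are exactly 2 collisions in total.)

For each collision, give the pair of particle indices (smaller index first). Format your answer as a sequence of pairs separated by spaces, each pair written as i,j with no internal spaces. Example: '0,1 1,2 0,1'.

Answer: 1,2 0,1

Derivation:
Collision at t=1/7: particles 1 and 2 swap velocities; positions: p0=4 p1=38/7 p2=38/7; velocities now: v0=0 v1=-4 v2=3
Collision at t=1/2: particles 0 and 1 swap velocities; positions: p0=4 p1=4 p2=13/2; velocities now: v0=-4 v1=0 v2=3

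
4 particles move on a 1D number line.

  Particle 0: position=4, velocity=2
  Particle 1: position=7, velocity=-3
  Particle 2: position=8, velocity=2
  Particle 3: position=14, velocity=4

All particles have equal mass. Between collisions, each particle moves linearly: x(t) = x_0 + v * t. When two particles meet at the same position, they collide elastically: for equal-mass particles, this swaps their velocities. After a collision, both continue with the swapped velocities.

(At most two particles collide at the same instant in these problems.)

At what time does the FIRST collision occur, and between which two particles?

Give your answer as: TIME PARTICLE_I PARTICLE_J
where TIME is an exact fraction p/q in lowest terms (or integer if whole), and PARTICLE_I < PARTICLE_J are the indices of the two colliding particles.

Pair (0,1): pos 4,7 vel 2,-3 -> gap=3, closing at 5/unit, collide at t=3/5
Pair (1,2): pos 7,8 vel -3,2 -> not approaching (rel speed -5 <= 0)
Pair (2,3): pos 8,14 vel 2,4 -> not approaching (rel speed -2 <= 0)
Earliest collision: t=3/5 between 0 and 1

Answer: 3/5 0 1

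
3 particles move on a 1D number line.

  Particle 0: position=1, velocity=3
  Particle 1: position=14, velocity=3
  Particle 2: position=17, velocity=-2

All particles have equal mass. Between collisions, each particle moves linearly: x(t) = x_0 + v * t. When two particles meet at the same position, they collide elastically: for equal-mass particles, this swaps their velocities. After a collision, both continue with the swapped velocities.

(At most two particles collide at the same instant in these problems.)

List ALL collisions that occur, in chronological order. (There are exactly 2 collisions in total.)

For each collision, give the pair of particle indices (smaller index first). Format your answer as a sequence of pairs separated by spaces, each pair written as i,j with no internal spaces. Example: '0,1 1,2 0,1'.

Collision at t=3/5: particles 1 and 2 swap velocities; positions: p0=14/5 p1=79/5 p2=79/5; velocities now: v0=3 v1=-2 v2=3
Collision at t=16/5: particles 0 and 1 swap velocities; positions: p0=53/5 p1=53/5 p2=118/5; velocities now: v0=-2 v1=3 v2=3

Answer: 1,2 0,1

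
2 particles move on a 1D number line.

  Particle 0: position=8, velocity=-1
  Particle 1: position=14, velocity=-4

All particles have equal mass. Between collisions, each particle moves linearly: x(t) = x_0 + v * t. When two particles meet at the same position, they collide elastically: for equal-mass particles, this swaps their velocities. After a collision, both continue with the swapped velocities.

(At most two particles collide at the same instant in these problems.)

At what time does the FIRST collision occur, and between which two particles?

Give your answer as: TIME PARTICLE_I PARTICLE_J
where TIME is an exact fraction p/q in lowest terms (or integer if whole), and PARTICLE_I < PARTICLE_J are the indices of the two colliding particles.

Answer: 2 0 1

Derivation:
Pair (0,1): pos 8,14 vel -1,-4 -> gap=6, closing at 3/unit, collide at t=2
Earliest collision: t=2 between 0 and 1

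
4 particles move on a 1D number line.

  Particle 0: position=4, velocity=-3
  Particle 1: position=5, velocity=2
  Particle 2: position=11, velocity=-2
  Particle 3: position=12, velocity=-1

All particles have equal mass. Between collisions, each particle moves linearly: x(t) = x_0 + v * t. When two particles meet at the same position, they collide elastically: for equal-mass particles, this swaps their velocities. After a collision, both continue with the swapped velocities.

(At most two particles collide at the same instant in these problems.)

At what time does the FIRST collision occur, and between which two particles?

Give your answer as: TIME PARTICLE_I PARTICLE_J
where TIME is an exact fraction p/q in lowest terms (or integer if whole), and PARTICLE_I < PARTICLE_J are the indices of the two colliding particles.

Answer: 3/2 1 2

Derivation:
Pair (0,1): pos 4,5 vel -3,2 -> not approaching (rel speed -5 <= 0)
Pair (1,2): pos 5,11 vel 2,-2 -> gap=6, closing at 4/unit, collide at t=3/2
Pair (2,3): pos 11,12 vel -2,-1 -> not approaching (rel speed -1 <= 0)
Earliest collision: t=3/2 between 1 and 2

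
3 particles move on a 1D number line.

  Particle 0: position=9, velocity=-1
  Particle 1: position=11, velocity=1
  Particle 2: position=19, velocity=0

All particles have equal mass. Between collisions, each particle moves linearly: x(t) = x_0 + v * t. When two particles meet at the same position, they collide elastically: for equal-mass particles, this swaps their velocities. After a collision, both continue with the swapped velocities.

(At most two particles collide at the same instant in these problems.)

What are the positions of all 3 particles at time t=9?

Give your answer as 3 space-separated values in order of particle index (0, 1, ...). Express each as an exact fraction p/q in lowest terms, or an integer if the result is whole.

Collision at t=8: particles 1 and 2 swap velocities; positions: p0=1 p1=19 p2=19; velocities now: v0=-1 v1=0 v2=1
Advance to t=9 (no further collisions before then); velocities: v0=-1 v1=0 v2=1; positions = 0 19 20

Answer: 0 19 20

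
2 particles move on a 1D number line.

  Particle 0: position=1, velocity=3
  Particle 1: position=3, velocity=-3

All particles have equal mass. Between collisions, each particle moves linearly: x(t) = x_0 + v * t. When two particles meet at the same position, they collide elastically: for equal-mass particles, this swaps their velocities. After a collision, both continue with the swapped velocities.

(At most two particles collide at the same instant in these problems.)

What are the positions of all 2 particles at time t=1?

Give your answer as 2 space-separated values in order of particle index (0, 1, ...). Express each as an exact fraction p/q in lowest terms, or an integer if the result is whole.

Answer: 0 4

Derivation:
Collision at t=1/3: particles 0 and 1 swap velocities; positions: p0=2 p1=2; velocities now: v0=-3 v1=3
Advance to t=1 (no further collisions before then); velocities: v0=-3 v1=3; positions = 0 4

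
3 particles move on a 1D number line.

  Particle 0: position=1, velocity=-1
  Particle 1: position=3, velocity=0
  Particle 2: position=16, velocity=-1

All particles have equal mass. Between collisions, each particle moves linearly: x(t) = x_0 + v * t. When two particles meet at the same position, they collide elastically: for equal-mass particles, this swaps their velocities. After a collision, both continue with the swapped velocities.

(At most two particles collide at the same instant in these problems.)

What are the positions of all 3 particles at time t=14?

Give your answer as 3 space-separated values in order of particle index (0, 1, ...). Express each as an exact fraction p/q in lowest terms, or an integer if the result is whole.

Answer: -13 2 3

Derivation:
Collision at t=13: particles 1 and 2 swap velocities; positions: p0=-12 p1=3 p2=3; velocities now: v0=-1 v1=-1 v2=0
Advance to t=14 (no further collisions before then); velocities: v0=-1 v1=-1 v2=0; positions = -13 2 3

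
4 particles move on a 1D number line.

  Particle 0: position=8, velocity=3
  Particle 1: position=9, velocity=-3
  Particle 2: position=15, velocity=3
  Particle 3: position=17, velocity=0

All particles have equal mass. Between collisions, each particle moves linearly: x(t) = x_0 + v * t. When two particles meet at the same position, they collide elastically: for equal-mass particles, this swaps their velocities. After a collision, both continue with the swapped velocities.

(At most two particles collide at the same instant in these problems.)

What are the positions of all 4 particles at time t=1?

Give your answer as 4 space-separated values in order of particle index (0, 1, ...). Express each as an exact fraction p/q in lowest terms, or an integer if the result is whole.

Answer: 6 11 17 18

Derivation:
Collision at t=1/6: particles 0 and 1 swap velocities; positions: p0=17/2 p1=17/2 p2=31/2 p3=17; velocities now: v0=-3 v1=3 v2=3 v3=0
Collision at t=2/3: particles 2 and 3 swap velocities; positions: p0=7 p1=10 p2=17 p3=17; velocities now: v0=-3 v1=3 v2=0 v3=3
Advance to t=1 (no further collisions before then); velocities: v0=-3 v1=3 v2=0 v3=3; positions = 6 11 17 18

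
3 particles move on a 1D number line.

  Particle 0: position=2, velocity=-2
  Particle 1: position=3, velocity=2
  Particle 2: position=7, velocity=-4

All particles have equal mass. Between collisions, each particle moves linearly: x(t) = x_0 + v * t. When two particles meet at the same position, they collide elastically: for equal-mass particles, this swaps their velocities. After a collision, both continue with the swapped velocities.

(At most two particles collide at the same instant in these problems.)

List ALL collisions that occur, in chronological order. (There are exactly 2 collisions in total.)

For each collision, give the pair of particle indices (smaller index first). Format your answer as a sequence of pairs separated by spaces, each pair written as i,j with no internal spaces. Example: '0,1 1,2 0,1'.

Collision at t=2/3: particles 1 and 2 swap velocities; positions: p0=2/3 p1=13/3 p2=13/3; velocities now: v0=-2 v1=-4 v2=2
Collision at t=5/2: particles 0 and 1 swap velocities; positions: p0=-3 p1=-3 p2=8; velocities now: v0=-4 v1=-2 v2=2

Answer: 1,2 0,1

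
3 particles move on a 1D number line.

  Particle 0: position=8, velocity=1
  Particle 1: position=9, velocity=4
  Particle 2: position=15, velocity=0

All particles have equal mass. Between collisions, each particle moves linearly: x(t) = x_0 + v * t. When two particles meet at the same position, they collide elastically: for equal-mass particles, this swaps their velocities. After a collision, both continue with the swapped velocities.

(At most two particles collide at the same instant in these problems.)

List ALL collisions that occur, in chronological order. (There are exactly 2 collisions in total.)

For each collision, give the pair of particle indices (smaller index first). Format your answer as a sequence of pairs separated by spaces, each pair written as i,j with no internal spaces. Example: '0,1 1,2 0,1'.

Answer: 1,2 0,1

Derivation:
Collision at t=3/2: particles 1 and 2 swap velocities; positions: p0=19/2 p1=15 p2=15; velocities now: v0=1 v1=0 v2=4
Collision at t=7: particles 0 and 1 swap velocities; positions: p0=15 p1=15 p2=37; velocities now: v0=0 v1=1 v2=4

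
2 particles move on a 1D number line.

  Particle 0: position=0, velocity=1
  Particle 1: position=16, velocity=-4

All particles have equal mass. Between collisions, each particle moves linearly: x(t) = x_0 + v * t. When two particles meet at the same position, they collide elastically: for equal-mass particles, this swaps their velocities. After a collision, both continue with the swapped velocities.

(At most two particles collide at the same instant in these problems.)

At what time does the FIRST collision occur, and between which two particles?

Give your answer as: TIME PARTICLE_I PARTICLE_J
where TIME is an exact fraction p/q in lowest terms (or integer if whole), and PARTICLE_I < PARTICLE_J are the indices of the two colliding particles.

Answer: 16/5 0 1

Derivation:
Pair (0,1): pos 0,16 vel 1,-4 -> gap=16, closing at 5/unit, collide at t=16/5
Earliest collision: t=16/5 between 0 and 1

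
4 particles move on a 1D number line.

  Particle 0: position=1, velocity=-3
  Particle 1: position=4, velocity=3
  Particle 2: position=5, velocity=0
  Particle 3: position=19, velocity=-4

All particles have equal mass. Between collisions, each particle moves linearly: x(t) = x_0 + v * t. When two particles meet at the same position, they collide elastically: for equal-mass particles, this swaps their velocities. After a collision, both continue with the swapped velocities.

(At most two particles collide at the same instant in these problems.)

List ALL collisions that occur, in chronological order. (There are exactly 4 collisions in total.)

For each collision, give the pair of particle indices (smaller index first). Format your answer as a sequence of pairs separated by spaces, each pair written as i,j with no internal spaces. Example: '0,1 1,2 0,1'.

Collision at t=1/3: particles 1 and 2 swap velocities; positions: p0=0 p1=5 p2=5 p3=53/3; velocities now: v0=-3 v1=0 v2=3 v3=-4
Collision at t=15/7: particles 2 and 3 swap velocities; positions: p0=-38/7 p1=5 p2=73/7 p3=73/7; velocities now: v0=-3 v1=0 v2=-4 v3=3
Collision at t=7/2: particles 1 and 2 swap velocities; positions: p0=-19/2 p1=5 p2=5 p3=29/2; velocities now: v0=-3 v1=-4 v2=0 v3=3
Collision at t=18: particles 0 and 1 swap velocities; positions: p0=-53 p1=-53 p2=5 p3=58; velocities now: v0=-4 v1=-3 v2=0 v3=3

Answer: 1,2 2,3 1,2 0,1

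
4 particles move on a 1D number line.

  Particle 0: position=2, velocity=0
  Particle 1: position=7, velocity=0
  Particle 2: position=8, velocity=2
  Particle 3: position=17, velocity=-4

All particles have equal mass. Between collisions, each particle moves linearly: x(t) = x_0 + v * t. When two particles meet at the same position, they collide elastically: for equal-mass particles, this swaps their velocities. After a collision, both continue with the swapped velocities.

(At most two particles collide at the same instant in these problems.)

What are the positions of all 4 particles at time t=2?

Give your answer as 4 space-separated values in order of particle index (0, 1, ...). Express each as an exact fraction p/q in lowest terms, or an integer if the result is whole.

Answer: 2 7 9 12

Derivation:
Collision at t=3/2: particles 2 and 3 swap velocities; positions: p0=2 p1=7 p2=11 p3=11; velocities now: v0=0 v1=0 v2=-4 v3=2
Advance to t=2 (no further collisions before then); velocities: v0=0 v1=0 v2=-4 v3=2; positions = 2 7 9 12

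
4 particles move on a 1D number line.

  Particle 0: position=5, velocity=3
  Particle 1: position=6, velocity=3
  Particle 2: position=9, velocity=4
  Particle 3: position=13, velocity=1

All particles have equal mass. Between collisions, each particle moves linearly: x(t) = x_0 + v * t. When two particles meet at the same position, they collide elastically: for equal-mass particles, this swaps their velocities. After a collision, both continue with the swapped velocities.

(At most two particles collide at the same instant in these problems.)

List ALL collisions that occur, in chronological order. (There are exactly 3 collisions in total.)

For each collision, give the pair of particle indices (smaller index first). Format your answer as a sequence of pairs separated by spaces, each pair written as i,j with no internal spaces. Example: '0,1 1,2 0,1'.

Collision at t=4/3: particles 2 and 3 swap velocities; positions: p0=9 p1=10 p2=43/3 p3=43/3; velocities now: v0=3 v1=3 v2=1 v3=4
Collision at t=7/2: particles 1 and 2 swap velocities; positions: p0=31/2 p1=33/2 p2=33/2 p3=23; velocities now: v0=3 v1=1 v2=3 v3=4
Collision at t=4: particles 0 and 1 swap velocities; positions: p0=17 p1=17 p2=18 p3=25; velocities now: v0=1 v1=3 v2=3 v3=4

Answer: 2,3 1,2 0,1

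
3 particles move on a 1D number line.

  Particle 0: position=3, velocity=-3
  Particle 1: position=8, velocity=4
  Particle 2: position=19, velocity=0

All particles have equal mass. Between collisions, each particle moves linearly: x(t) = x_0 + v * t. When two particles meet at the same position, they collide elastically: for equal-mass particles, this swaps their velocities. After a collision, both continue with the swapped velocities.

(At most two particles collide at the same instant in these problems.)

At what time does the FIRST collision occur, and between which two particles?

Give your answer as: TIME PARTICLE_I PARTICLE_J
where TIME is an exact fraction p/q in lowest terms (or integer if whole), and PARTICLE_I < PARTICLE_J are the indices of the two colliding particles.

Pair (0,1): pos 3,8 vel -3,4 -> not approaching (rel speed -7 <= 0)
Pair (1,2): pos 8,19 vel 4,0 -> gap=11, closing at 4/unit, collide at t=11/4
Earliest collision: t=11/4 between 1 and 2

Answer: 11/4 1 2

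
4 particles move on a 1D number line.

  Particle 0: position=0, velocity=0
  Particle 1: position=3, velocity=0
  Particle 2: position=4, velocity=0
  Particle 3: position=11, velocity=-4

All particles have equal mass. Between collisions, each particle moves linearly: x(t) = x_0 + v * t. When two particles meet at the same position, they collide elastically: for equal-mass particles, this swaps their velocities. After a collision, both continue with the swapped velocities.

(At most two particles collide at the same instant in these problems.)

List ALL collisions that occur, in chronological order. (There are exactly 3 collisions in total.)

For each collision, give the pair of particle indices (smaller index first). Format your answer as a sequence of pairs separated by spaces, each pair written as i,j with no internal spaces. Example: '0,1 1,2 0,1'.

Collision at t=7/4: particles 2 and 3 swap velocities; positions: p0=0 p1=3 p2=4 p3=4; velocities now: v0=0 v1=0 v2=-4 v3=0
Collision at t=2: particles 1 and 2 swap velocities; positions: p0=0 p1=3 p2=3 p3=4; velocities now: v0=0 v1=-4 v2=0 v3=0
Collision at t=11/4: particles 0 and 1 swap velocities; positions: p0=0 p1=0 p2=3 p3=4; velocities now: v0=-4 v1=0 v2=0 v3=0

Answer: 2,3 1,2 0,1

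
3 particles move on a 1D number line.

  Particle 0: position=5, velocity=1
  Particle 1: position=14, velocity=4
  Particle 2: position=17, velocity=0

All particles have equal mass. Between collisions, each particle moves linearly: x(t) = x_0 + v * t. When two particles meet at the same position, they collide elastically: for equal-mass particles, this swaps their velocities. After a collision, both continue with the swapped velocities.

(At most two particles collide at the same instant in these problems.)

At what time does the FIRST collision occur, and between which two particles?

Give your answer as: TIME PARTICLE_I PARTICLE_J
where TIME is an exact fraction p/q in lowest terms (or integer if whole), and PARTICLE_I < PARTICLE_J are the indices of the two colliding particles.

Answer: 3/4 1 2

Derivation:
Pair (0,1): pos 5,14 vel 1,4 -> not approaching (rel speed -3 <= 0)
Pair (1,2): pos 14,17 vel 4,0 -> gap=3, closing at 4/unit, collide at t=3/4
Earliest collision: t=3/4 between 1 and 2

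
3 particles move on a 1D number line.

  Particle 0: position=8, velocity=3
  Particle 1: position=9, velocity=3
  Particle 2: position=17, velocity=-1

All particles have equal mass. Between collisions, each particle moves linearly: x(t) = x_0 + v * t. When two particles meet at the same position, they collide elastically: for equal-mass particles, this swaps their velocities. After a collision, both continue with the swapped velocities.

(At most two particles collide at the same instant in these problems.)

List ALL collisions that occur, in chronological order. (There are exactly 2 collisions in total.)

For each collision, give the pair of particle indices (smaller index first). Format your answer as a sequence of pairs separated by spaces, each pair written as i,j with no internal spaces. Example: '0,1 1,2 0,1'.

Collision at t=2: particles 1 and 2 swap velocities; positions: p0=14 p1=15 p2=15; velocities now: v0=3 v1=-1 v2=3
Collision at t=9/4: particles 0 and 1 swap velocities; positions: p0=59/4 p1=59/4 p2=63/4; velocities now: v0=-1 v1=3 v2=3

Answer: 1,2 0,1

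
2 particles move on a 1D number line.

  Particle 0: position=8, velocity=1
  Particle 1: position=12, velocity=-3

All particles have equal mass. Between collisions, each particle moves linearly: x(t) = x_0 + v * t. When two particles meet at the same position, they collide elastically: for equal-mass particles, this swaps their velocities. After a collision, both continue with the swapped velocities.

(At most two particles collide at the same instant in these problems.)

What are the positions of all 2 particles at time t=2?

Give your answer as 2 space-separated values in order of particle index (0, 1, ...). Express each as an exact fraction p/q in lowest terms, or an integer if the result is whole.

Answer: 6 10

Derivation:
Collision at t=1: particles 0 and 1 swap velocities; positions: p0=9 p1=9; velocities now: v0=-3 v1=1
Advance to t=2 (no further collisions before then); velocities: v0=-3 v1=1; positions = 6 10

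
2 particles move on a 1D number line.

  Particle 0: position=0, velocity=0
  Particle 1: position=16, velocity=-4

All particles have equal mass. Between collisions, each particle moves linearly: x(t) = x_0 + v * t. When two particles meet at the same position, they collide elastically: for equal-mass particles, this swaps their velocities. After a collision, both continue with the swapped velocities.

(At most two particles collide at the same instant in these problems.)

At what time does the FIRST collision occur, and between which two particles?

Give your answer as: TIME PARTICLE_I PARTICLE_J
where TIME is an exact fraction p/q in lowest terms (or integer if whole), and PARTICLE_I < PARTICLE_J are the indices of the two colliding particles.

Pair (0,1): pos 0,16 vel 0,-4 -> gap=16, closing at 4/unit, collide at t=4
Earliest collision: t=4 between 0 and 1

Answer: 4 0 1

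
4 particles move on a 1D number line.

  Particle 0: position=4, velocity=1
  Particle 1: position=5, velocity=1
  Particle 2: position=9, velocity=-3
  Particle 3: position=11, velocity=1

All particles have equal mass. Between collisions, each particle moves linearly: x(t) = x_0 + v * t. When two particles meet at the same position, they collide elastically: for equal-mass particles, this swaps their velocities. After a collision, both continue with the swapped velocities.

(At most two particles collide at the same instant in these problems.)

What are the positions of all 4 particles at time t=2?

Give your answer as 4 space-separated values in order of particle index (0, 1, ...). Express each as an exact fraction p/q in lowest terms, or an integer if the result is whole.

Collision at t=1: particles 1 and 2 swap velocities; positions: p0=5 p1=6 p2=6 p3=12; velocities now: v0=1 v1=-3 v2=1 v3=1
Collision at t=5/4: particles 0 and 1 swap velocities; positions: p0=21/4 p1=21/4 p2=25/4 p3=49/4; velocities now: v0=-3 v1=1 v2=1 v3=1
Advance to t=2 (no further collisions before then); velocities: v0=-3 v1=1 v2=1 v3=1; positions = 3 6 7 13

Answer: 3 6 7 13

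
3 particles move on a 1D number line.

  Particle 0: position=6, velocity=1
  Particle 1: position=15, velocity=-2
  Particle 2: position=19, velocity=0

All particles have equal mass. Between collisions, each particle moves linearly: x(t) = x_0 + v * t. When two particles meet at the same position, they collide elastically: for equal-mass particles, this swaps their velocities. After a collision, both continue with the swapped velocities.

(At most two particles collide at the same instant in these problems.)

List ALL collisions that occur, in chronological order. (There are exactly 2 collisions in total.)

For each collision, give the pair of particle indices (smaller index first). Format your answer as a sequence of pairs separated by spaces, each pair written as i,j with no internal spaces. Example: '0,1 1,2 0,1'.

Collision at t=3: particles 0 and 1 swap velocities; positions: p0=9 p1=9 p2=19; velocities now: v0=-2 v1=1 v2=0
Collision at t=13: particles 1 and 2 swap velocities; positions: p0=-11 p1=19 p2=19; velocities now: v0=-2 v1=0 v2=1

Answer: 0,1 1,2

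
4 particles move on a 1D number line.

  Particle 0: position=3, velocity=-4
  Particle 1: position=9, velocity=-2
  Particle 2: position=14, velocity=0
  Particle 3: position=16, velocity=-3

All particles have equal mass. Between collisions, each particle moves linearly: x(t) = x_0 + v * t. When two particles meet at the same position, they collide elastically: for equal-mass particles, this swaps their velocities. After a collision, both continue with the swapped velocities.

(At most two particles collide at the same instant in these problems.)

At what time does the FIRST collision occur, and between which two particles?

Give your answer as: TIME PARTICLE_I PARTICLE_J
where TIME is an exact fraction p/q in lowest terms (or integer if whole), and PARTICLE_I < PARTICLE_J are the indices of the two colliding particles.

Pair (0,1): pos 3,9 vel -4,-2 -> not approaching (rel speed -2 <= 0)
Pair (1,2): pos 9,14 vel -2,0 -> not approaching (rel speed -2 <= 0)
Pair (2,3): pos 14,16 vel 0,-3 -> gap=2, closing at 3/unit, collide at t=2/3
Earliest collision: t=2/3 between 2 and 3

Answer: 2/3 2 3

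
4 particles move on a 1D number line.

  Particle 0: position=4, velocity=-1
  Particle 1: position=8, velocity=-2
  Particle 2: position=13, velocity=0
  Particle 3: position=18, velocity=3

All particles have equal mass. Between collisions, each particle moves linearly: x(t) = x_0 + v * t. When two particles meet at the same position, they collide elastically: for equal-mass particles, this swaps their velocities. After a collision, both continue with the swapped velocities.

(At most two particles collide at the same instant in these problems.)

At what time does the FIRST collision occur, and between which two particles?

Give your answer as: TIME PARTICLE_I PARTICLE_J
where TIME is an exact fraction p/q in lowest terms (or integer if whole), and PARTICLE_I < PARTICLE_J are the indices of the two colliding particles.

Answer: 4 0 1

Derivation:
Pair (0,1): pos 4,8 vel -1,-2 -> gap=4, closing at 1/unit, collide at t=4
Pair (1,2): pos 8,13 vel -2,0 -> not approaching (rel speed -2 <= 0)
Pair (2,3): pos 13,18 vel 0,3 -> not approaching (rel speed -3 <= 0)
Earliest collision: t=4 between 0 and 1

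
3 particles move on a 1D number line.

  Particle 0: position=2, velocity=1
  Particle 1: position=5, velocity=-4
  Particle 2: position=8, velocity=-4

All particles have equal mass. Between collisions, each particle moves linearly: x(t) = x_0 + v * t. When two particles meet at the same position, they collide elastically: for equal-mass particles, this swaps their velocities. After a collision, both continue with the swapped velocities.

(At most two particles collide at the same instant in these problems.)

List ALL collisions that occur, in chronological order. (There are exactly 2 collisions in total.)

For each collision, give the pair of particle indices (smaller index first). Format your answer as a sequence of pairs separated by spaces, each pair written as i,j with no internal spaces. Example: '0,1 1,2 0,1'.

Answer: 0,1 1,2

Derivation:
Collision at t=3/5: particles 0 and 1 swap velocities; positions: p0=13/5 p1=13/5 p2=28/5; velocities now: v0=-4 v1=1 v2=-4
Collision at t=6/5: particles 1 and 2 swap velocities; positions: p0=1/5 p1=16/5 p2=16/5; velocities now: v0=-4 v1=-4 v2=1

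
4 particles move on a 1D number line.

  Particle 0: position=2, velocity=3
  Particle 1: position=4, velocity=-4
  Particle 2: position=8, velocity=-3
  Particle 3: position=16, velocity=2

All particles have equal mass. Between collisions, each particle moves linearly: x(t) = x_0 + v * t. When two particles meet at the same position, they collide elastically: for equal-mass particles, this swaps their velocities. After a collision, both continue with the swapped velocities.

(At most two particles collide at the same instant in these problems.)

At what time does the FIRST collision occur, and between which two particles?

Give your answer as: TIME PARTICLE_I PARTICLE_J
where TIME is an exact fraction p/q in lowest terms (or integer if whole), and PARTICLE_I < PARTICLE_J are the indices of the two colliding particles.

Answer: 2/7 0 1

Derivation:
Pair (0,1): pos 2,4 vel 3,-4 -> gap=2, closing at 7/unit, collide at t=2/7
Pair (1,2): pos 4,8 vel -4,-3 -> not approaching (rel speed -1 <= 0)
Pair (2,3): pos 8,16 vel -3,2 -> not approaching (rel speed -5 <= 0)
Earliest collision: t=2/7 between 0 and 1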